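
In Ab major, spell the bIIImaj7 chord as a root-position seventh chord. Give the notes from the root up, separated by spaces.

Scale degree 3 in Ab major is C. bIIImaj7 uses the lowered form, Cb, taken from Ab minor. Stacking thirds in Ab minor on Cb gives Cb–Eb–Gb–Bb.

Cb Eb Gb Bb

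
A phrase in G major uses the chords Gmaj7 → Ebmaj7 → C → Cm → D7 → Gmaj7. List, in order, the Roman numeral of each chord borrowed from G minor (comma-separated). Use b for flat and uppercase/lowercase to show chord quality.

G major has the diatonic set G, Am, Bm, C, D, Em, F#dim. Gmaj7, C and D7 all belong to that set. Ebmaj7 (Eb–G–Bb–D) doesn't fit — on degree 6 G major would have Em (vi). Ebmaj7 is the degree-6 chord of G minor, so it is the borrowed bVImaj7. Cm (C–Eb–G) is not: scale degree 4 in G major carries C (IV). In G minor the chord on that degree is Cm, so here it functions as iv, borrowed from the parallel minor.

bVImaj7, iv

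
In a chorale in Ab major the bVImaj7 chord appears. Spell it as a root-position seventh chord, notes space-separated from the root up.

The root of bVImaj7 is the lowered 6th degree: F becomes Fb. Building the major-seventh chord from the parallel minor on Fb: Fb–Ab–Cb–Eb.

Fb Ab Cb Eb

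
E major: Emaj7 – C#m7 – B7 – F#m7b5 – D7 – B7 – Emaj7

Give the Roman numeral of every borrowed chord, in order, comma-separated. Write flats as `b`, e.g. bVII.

iiø7, bVII7

E major has the diatonic set E, F#m, G#m, A, B, C#m, D#dim. Emaj7, C#m7 and B7 are all diatonic. But F#m7b5 (F#–A–C–E) is foreign: the diatonic ii on degree 2 is F#m, whereas F#m7b5 comes from E minor. It is labeled iiø7. D7 (D–F#–A–C) doesn't fit — on degree 7 E major would have D#dim (vii°). D7 is the degree-7 chord of E minor, so it is the borrowed bVII7.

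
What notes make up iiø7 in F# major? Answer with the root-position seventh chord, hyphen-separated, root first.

The root, G#, is scale degree 2 — the same note in F# major and F# minor; only the chord quality changes. In F# minor the chord on G# is G#–B–D–F#.

G#-B-D-F#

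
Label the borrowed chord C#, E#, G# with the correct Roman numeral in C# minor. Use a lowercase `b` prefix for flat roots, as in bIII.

The root C# is the diatonic 1st degree of C# minor; the borrowing shows in the chord quality. C#–E#–G# is a major chord — the form found in C# major, not the diatonic i (C#m). Borrowed into C# minor it is written I.

I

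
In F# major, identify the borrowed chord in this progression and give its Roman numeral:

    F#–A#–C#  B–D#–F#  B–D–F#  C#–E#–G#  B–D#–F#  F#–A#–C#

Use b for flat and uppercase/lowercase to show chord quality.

In F# major the diatonic chords are F#, G#m, A#m, B, C#, D#m, E#dim. F#–A#–C# = F#, B–D#–F# = B and C#–E#–G# = C# are all diatonic. B–D–F# is not: scale degree 4 in F# major carries B (IV). In F# minor the chord on that degree is Bm, so here it functions as iv, borrowed from the parallel minor.

iv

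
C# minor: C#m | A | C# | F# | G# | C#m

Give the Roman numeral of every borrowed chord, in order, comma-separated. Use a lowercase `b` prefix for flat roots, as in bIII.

In C# minor (with V from harmonic minor) the diatonic chords are C#m, D#dim, E, F#m, G#, A, B. Of the given chords, C#m, A and G# are diatonic. C# (C#–E#–G#) doesn't fit — on degree 1 C# minor would have C#m (i). C# is the degree-1 chord of C# major, so it is the borrowed I. But F# (F#–A#–C#) is foreign: the diatonic iv on degree 4 is F#m, whereas F# comes from C# major. It is labeled IV.

I, IV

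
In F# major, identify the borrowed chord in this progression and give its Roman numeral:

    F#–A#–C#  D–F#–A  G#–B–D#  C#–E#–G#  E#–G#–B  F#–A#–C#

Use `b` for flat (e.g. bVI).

In F# major the diatonic chords are F#, G#m, A#m, B, C#, D#m, E#dim. Of the given chords, F#–A#–C# = F#, G#–B–D# = G#m, C#–E#–G# = C# and E#–G#–B = E#dim are diatonic. D–F#–A doesn't fit — on degree 6 F# major would have D#m (vi). D is the degree-6 chord of F# minor, so it is the borrowed bVI.

bVI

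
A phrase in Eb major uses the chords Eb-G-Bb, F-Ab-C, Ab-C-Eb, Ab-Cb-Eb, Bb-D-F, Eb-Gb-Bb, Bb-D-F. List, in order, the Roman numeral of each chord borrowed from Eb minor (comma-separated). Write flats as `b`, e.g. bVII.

Eb major has the diatonic set Eb, Fm, Gm, Ab, Bb, Cm, Ddim. Of the given chords, Eb–G–Bb = Eb, F–Ab–C = Fm, Ab–C–Eb = Ab and Bb–D–F = Bb are diatonic. But Ab–Cb–Eb is foreign: the diatonic IV on degree 4 is Ab, whereas Abm comes from Eb minor. It is labeled iv. Eb–Gb–Bb doesn't fit — on degree 1 Eb major would have Eb (I). Ebm is the degree-1 chord of Eb minor, so it is the borrowed i.

iv, i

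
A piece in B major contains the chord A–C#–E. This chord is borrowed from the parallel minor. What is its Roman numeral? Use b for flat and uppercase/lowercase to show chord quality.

bVII

In B major scale degree 7 is A#; A is its lowered form, from B minor. The diatonic chord on degree 7 would be A#dim (vii°), but A–C#–E is the major chord from B minor. As a borrowed chord it is labeled bVII.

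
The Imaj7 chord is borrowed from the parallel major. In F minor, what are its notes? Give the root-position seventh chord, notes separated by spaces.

Imaj7 is built on scale degree 1, which is F in both F minor and its parallel. Stacking thirds in F major on F gives F–A–C–E.

F A C E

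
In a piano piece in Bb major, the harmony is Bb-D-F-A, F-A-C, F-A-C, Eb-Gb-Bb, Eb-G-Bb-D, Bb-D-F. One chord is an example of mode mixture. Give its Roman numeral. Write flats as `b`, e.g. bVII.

iv

In Bb major the diatonic chords are Bb, Cm, Dm, Eb, F, Gm, Adim. Bb–D–F–A = Bbmaj7, F–A–C = F, Eb–G–Bb–D = Ebmaj7 and Bb–D–F = Bb all belong to that set. Eb–Gb–Bb doesn't fit — on degree 4 Bb major would have Eb (IV). Ebm is the degree-4 chord of Bb minor, so it is the borrowed iv.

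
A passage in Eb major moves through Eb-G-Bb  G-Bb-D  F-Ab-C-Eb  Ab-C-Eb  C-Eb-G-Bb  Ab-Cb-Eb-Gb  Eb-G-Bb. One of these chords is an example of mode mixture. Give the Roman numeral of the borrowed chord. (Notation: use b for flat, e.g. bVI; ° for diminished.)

Eb major has the diatonic set Eb, Fm, Gm, Ab, Bb, Cm, Ddim. Of the given chords, Eb–G–Bb = Eb, G–Bb–D = Gm, F–Ab–C–Eb = Fm7, Ab–C–Eb = Ab and C–Eb–G–Bb = Cm7 are diatonic. Ab–Cb–Eb–Gb doesn't fit — on degree 4 Eb major would have Ab (IV). Abm7 is the degree-4 chord of Eb minor, so it is the borrowed iv7.

iv7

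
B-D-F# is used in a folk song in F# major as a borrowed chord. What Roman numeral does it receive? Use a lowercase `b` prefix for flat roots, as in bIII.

iv

The root B is the diatonic 4th degree of F# major; the borrowing shows in the chord quality. Diatonically F# major has B (IV) on that degree; B–D–F# is instead the minor chord native to F# minor, so it takes the label iv.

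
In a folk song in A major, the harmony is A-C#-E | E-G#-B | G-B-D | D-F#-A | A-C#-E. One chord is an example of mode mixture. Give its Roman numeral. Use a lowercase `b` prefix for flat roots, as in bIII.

The diatonic triads in A major are A, Bm, C#m, D, E, F#m, G#dim. A–C#–E = A, E–G#–B = E and D–F#–A = D are all diatonic. G–B–D doesn't fit — on degree 7 A major would have G#dim (vii°). G is the degree-7 chord of A minor, so it is the borrowed bVII.

bVII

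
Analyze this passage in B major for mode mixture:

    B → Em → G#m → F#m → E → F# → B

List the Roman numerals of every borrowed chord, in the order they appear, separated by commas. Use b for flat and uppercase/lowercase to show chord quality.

iv, v

B major has the diatonic set B, C#m, D#m, E, F#, G#m, A#dim. B, G#m, E and F# are all diatonic. But Em (E–G–B) is foreign: the diatonic IV on degree 4 is E, whereas Em comes from B minor. It is labeled iv. F#m (F#–A–C#) is not: scale degree 5 in B major carries F# (V). In B minor the chord on that degree is F#m, so here it functions as v, borrowed from the parallel minor.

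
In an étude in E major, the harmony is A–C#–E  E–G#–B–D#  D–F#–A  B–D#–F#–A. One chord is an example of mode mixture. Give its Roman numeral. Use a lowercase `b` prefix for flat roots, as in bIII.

bVII

The diatonic triads in E major are E, F#m, G#m, A, B, C#m, D#dim. Of the given chords, A–C#–E = A, E–G#–B–D# = Emaj7 and B–D#–F#–A = B7 are diatonic. D–F#–A is not: scale degree 7 in E major carries D#dim (vii°). In E minor the chord on that degree is D, so here it functions as bVII, borrowed from the parallel minor.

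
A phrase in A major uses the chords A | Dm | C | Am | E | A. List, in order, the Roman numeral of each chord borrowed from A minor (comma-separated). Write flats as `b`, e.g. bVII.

iv, bIII, i

The diatonic triads in A major are A, Bm, C#m, D, E, F#m, G#dim. A and E both belong to that set. Dm (D–F–A) is not: scale degree 4 in A major carries D (IV). In A minor the chord on that degree is Dm, so here it functions as iv, borrowed from the parallel minor. C (C–E–G) doesn't fit — on degree 3 A major would have C#m (iii). C is the degree-3 chord of A minor, so it is the borrowed bIII. Am (A–C–E) doesn't fit — on degree 1 A major would have A (I). Am is the degree-1 chord of A minor, so it is the borrowed i.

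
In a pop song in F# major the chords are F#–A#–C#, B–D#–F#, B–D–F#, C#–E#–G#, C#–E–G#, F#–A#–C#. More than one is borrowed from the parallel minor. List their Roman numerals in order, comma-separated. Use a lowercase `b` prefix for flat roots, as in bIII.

iv, v

F# major has the diatonic set F#, G#m, A#m, B, C#, D#m, E#dim. F#–A#–C# = F#, B–D#–F# = B and C#–E#–G# = C# all belong to that set. But B–D–F# is foreign: the diatonic IV on degree 4 is B, whereas Bm comes from F# minor. It is labeled iv. C#–E–G# is not: scale degree 5 in F# major carries C# (V). In F# minor the chord on that degree is C#m, so here it functions as v, borrowed from the parallel minor.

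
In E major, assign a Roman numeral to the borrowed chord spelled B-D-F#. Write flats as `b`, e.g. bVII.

B is scale degree 5 in E major. The diatonic chord on degree 5 would be B (V), but B–D–F# is the minor chord from E minor. As a borrowed chord it is labeled v.

v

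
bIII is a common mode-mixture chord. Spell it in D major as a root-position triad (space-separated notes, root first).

Scale degree 3 in D major is F#. bIII uses the lowered form, F, taken from D minor. Stacking thirds in D minor on F gives F–A–C.

F A C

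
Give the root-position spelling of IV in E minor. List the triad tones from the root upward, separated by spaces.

A C# E

IV is built on scale degree 4, which is A in both E minor and its parallel. Stacking thirds in E major on A gives A–C#–E.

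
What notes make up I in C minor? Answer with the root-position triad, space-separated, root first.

C E G

The root, C, is scale degree 1 — the same note in C minor and C major; only the chord quality changes. Building the major chord from the parallel major on C: C–E–G.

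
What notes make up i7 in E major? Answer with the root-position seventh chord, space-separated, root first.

i7 is built on scale degree 1, which is E in both E major and its parallel. In E minor the chord on E is E–G–B–D.

E G B D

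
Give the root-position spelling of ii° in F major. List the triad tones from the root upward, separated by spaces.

ii° is built on scale degree 2, which is G in both F major and its parallel. Building the diminished chord from the parallel minor on G: G–Bb–Db.

G Bb Db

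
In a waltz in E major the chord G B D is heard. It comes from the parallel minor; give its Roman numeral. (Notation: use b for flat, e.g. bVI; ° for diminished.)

The root G is the lowered 3rd scale degree — diatonically E major has G# there. G–B–D is a major chord — the form found in E minor, not the diatonic iii (G#m). Borrowed into E major it is written bIII.

bIII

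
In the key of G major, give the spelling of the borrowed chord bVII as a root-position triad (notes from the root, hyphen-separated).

F-A-C

bVII is built on the lowered scale degree 7. In G major degree 7 is F#; lowered it becomes F. Building the major chord from the parallel minor on F: F–A–C.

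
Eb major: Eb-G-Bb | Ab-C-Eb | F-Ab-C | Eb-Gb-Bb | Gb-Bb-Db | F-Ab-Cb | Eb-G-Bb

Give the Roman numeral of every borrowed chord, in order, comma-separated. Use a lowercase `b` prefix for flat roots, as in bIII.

The diatonic triads in Eb major are Eb, Fm, Gm, Ab, Bb, Cm, Ddim. Eb–G–Bb = Eb, Ab–C–Eb = Ab and F–Ab–C = Fm all belong to that set. Eb–Gb–Bb is not: scale degree 1 in Eb major carries Eb (I). In Eb minor the chord on that degree is Ebm, so here it functions as i, borrowed from the parallel minor. But Gb–Bb–Db is foreign: the diatonic iii on degree 3 is Gm, whereas Gb comes from Eb minor. It is labeled bIII. F–Ab–Cb doesn't fit — on degree 2 Eb major would have Fm (ii). Fdim is the degree-2 chord of Eb minor, so it is the borrowed ii°.

i, bIII, ii°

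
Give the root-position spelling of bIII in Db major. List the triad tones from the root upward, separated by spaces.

Fb Ab Cb

The root of bIII is the lowered 3rd degree: F becomes Fb. Stacking thirds in Db minor on Fb gives Fb–Ab–Cb.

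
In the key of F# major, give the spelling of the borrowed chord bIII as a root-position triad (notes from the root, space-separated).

A C# E

The root of bIII is the lowered 3rd degree: A# becomes A. Stacking thirds in F# minor on A gives A–C#–E.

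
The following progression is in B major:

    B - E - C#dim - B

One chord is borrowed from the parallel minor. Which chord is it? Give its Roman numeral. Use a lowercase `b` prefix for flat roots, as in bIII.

The diatonic triads in B major are B, C#m, D#m, E, F#, G#m, A#dim. Of the given chords, B and E are diatonic. But C#dim (C#–E–G) is foreign: the diatonic ii on degree 2 is C#m, whereas C#dim comes from B minor. It is labeled ii°.

ii°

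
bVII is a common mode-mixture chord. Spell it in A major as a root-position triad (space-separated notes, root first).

bVII is built on the lowered scale degree 7. In A major degree 7 is G#; lowered it becomes G. In A minor the chord on G is G–B–D.

G B D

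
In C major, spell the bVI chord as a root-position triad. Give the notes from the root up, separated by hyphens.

Scale degree 6 in C major is A. bVI uses the lowered form, Ab, taken from C minor. In C minor the chord on Ab is Ab–C–Eb.

Ab-C-Eb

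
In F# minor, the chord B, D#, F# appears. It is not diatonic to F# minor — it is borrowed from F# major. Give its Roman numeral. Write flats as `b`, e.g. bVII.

B is scale degree 4 in F# minor. Diatonically F# minor has Bm (iv) on that degree; B–D#–F# is instead the major chord native to F# major, so it takes the label IV.

IV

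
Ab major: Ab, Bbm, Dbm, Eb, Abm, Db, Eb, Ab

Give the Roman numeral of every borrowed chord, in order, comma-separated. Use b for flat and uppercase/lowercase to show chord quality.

iv, i

Ab major has the diatonic set Ab, Bbm, Cm, Db, Eb, Fm, Gdim. Ab, Bbm, Eb and Db all belong to that set. But Dbm (Db–Fb–Ab) is foreign: the diatonic IV on degree 4 is Db, whereas Dbm comes from Ab minor. It is labeled iv. Abm (Ab–Cb–Eb) is not: scale degree 1 in Ab major carries Ab (I). In Ab minor the chord on that degree is Abm, so here it functions as i, borrowed from the parallel minor.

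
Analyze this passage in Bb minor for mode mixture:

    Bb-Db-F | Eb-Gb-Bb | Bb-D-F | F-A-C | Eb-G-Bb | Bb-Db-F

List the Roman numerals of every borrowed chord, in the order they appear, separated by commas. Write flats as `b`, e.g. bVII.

In Bb minor (with V from harmonic minor) the diatonic chords are Bbm, Cdim, Db, Ebm, F, Gb, Ab. Bb–Db–F = Bbm, Eb–Gb–Bb = Ebm and F–A–C = F all belong to that set. Bb–D–F doesn't fit — on degree 1 Bb minor would have Bbm (i). Bb is the degree-1 chord of Bb major, so it is the borrowed I. Eb–G–Bb is not: scale degree 4 in Bb minor carries Ebm (iv). In Bb major the chord on that degree is Eb, so here it functions as IV, borrowed from the parallel major.

I, IV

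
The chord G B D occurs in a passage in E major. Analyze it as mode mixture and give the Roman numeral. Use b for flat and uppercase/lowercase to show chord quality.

bIII

The root G is the lowered 3rd scale degree — diatonically E major has G# there. G–B–D is a major chord — the form found in E minor, not the diatonic iii (G#m). Borrowed into E major it is written bIII.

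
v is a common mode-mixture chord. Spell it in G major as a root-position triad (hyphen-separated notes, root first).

The root, D, is scale degree 5 — the same note in G major and G minor; only the chord quality changes. Stacking thirds in G minor on D gives D–F–A.

D-F-A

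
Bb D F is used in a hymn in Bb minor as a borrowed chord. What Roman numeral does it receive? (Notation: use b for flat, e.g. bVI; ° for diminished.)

Bb is scale degree 1 in Bb minor. Diatonically Bb minor has Bbm (i) on that degree; Bb–D–F is instead the major chord native to Bb major, so it takes the label I.

I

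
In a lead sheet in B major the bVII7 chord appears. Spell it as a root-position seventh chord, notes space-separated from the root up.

The root of bVII7 is the lowered 7th degree: A# becomes A. Building the dominant-seventh chord from the parallel minor on A: A–C#–E–G.

A C# E G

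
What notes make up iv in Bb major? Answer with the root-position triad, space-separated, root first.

iv is built on scale degree 4, which is Eb in both Bb major and its parallel. Building the minor chord from the parallel minor on Eb: Eb–Gb–Bb.

Eb Gb Bb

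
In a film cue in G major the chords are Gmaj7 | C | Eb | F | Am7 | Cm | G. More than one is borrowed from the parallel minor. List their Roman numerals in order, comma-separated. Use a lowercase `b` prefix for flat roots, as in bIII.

bVI, bVII, iv

G major has the diatonic set G, Am, Bm, C, D, Em, F#dim. Of the given chords, Gmaj7, C, Am7 and G are diatonic. But Eb (Eb–G–Bb) is foreign: the diatonic vi on degree 6 is Em, whereas Eb comes from G minor. It is labeled bVI. But F (F–A–C) is foreign: the diatonic vii° on degree 7 is F#dim, whereas F comes from G minor. It is labeled bVII. Cm (C–Eb–G) doesn't fit — on degree 4 G major would have C (IV). Cm is the degree-4 chord of G minor, so it is the borrowed iv.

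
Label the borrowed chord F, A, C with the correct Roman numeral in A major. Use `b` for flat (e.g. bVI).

In A major scale degree 6 is F#; F is its lowered form, from A minor. Diatonically A major has F#m (vi) on that degree; F–A–C is instead the major chord native to A minor, so it takes the label bVI.

bVI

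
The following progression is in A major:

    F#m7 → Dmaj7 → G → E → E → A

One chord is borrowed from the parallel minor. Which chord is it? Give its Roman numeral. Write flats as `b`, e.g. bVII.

bVII

The diatonic triads in A major are A, Bm, C#m, D, E, F#m, G#dim. Of the given chords, F#m7, Dmaj7, E and A are diatonic. G (G–B–D) is not: scale degree 7 in A major carries G#dim (vii°). In A minor the chord on that degree is G, so here it functions as bVII, borrowed from the parallel minor.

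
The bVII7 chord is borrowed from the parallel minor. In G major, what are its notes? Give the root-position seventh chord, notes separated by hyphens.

bVII7 is built on the lowered scale degree 7. In G major degree 7 is F#; lowered it becomes F. Building the dominant-seventh chord from the parallel minor on F: F–A–C–Eb.

F-A-C-Eb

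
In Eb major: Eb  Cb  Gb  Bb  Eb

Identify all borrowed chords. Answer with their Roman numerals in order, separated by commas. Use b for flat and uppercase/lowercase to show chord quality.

bVI, bIII

The diatonic triads in Eb major are Eb, Fm, Gm, Ab, Bb, Cm, Ddim. Eb and Bb are both diatonic. Cb (Cb–Eb–Gb) doesn't fit — on degree 6 Eb major would have Cm (vi). Cb is the degree-6 chord of Eb minor, so it is the borrowed bVI. But Gb (Gb–Bb–Db) is foreign: the diatonic iii on degree 3 is Gm, whereas Gb comes from Eb minor. It is labeled bIII.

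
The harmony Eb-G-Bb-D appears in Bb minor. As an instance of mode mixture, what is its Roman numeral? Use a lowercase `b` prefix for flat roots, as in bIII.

IVmaj7

The root Eb is the diatonic 4th degree of Bb minor; the borrowing shows in the chord quality. Diatonically Bb minor has Ebm (iv) on that degree; Eb–G–Bb–D is instead the major-seventh chord native to Bb major, so it takes the label IVmaj7.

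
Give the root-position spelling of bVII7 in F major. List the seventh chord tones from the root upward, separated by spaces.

Eb G Bb Db

Scale degree 7 in F major is E. bVII7 uses the lowered form, Eb, taken from F minor. Stacking thirds in F minor on Eb gives Eb–G–Bb–Db.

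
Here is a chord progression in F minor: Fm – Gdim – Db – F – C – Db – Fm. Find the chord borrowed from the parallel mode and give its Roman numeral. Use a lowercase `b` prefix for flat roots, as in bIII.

I

F minor has the diatonic set Fm, Gdim, Ab, Bbm, C, Db, Eb (with V from harmonic minor). Fm, Gdim, Db and C all belong to that set. F (F–A–C) is not: scale degree 1 in F minor carries Fm (i). In F major the chord on that degree is F, so here it functions as I, borrowed from the parallel major.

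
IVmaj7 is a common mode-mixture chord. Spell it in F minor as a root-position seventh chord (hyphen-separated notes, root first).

Bb-D-F-A

The root, Bb, is scale degree 4 — the same note in F minor and F major; only the chord quality changes. In F major the chord on Bb is Bb–D–F–A.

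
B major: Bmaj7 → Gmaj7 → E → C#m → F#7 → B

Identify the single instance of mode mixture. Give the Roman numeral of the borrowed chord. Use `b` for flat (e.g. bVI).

bVImaj7

The diatonic triads in B major are B, C#m, D#m, E, F#, G#m, A#dim. Bmaj7, E, C#m, F#7 and B are all diatonic. Gmaj7 (G–B–D–F#) doesn't fit — on degree 6 B major would have G#m (vi). Gmaj7 is the degree-6 chord of B minor, so it is the borrowed bVImaj7.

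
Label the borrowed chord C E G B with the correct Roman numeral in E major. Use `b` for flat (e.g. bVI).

The root C is the lowered 6th scale degree — diatonically E major has C# there. The diatonic chord on degree 6 would be C#m (vi), but C–E–G–B is the major-seventh chord from E minor. As a borrowed chord it is labeled bVImaj7.

bVImaj7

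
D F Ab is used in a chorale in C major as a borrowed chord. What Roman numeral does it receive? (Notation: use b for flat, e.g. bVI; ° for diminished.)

The root D is the diatonic 2nd degree of C major; the borrowing shows in the chord quality. The diatonic chord on degree 2 would be Dm (ii), but D–F–Ab is the diminished chord from C minor. As a borrowed chord it is labeled ii°.

ii°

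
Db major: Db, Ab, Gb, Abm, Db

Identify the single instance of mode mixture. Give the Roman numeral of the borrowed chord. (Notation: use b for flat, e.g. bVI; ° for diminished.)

Db major has the diatonic set Db, Ebm, Fm, Gb, Ab, Bbm, Cdim. Db, Ab and Gb all belong to that set. But Abm (Ab–Cb–Eb) is foreign: the diatonic V on degree 5 is Ab, whereas Abm comes from Db minor. It is labeled v.

v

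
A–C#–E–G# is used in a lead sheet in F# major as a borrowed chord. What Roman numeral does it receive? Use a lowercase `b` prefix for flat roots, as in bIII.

A is the lowered form of scale degree 3 in F# major (the diatonic degree 3 is A#). A–C#–E–G# is a major-seventh chord — the form found in F# minor, not the diatonic iii (A#m). Borrowed into F# major it is written bIIImaj7.

bIIImaj7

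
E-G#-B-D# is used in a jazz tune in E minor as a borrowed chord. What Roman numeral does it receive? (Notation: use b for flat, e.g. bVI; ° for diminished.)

The root E is the diatonic 1st degree of E minor; the borrowing shows in the chord quality. The diatonic chord on degree 1 would be Em (i), but E–G#–B–D# is the major-seventh chord from E major. As a borrowed chord it is labeled Imaj7.

Imaj7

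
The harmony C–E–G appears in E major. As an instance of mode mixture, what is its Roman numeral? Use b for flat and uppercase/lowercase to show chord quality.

bVI

In E major scale degree 6 is C#; C is its lowered form, from E minor. C–E–G is a major chord — the form found in E minor, not the diatonic vi (C#m). Borrowed into E major it is written bVI.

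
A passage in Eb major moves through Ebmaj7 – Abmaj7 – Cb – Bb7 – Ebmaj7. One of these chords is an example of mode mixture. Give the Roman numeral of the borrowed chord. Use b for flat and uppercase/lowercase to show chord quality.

The diatonic triads in Eb major are Eb, Fm, Gm, Ab, Bb, Cm, Ddim. Ebmaj7, Abmaj7 and Bb7 all belong to that set. Cb (Cb–Eb–Gb) is not: scale degree 6 in Eb major carries Cm (vi). In Eb minor the chord on that degree is Cb, so here it functions as bVI, borrowed from the parallel minor.

bVI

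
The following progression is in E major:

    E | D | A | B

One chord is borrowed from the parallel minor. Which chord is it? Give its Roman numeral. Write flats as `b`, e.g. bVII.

bVII

The diatonic triads in E major are E, F#m, G#m, A, B, C#m, D#dim. Of the given chords, E, A and B are diatonic. D (D–F#–A) is not: scale degree 7 in E major carries D#dim (vii°). In E minor the chord on that degree is D, so here it functions as bVII, borrowed from the parallel minor.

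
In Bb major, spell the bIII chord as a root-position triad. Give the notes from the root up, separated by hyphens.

Scale degree 3 in Bb major is D. bIII uses the lowered form, Db, taken from Bb minor. Building the major chord from the parallel minor on Db: Db–F–Ab.

Db-F-Ab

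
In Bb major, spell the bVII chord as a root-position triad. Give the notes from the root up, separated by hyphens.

Ab-C-Eb

The root of bVII is the lowered 7th degree: A becomes Ab. Stacking thirds in Bb minor on Ab gives Ab–C–Eb.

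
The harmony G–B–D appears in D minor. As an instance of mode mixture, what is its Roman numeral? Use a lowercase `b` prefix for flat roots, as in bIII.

G is scale degree 4 in D minor. The diatonic chord on degree 4 would be Gm (iv), but G–B–D is the major chord from D major. As a borrowed chord it is labeled IV.

IV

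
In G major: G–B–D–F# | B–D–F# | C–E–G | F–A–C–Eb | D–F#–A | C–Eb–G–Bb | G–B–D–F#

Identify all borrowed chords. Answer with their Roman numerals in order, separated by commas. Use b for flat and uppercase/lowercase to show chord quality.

In G major the diatonic chords are G, Am, Bm, C, D, Em, F#dim. G–B–D–F# = Gmaj7, B–D–F# = Bm, C–E–G = C and D–F#–A = D are all diatonic. But F–A–C–Eb is foreign: the diatonic vii° on degree 7 is F#dim, whereas F7 comes from G minor. It is labeled bVII7. But C–Eb–G–Bb is foreign: the diatonic IV on degree 4 is C, whereas Cm7 comes from G minor. It is labeled iv7.

bVII7, iv7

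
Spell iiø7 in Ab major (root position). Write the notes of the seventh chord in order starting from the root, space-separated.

Bb Db Fb Ab

The root, Bb, is scale degree 2 — the same note in Ab major and Ab minor; only the chord quality changes. Stacking thirds in Ab minor on Bb gives Bb–Db–Fb–Ab.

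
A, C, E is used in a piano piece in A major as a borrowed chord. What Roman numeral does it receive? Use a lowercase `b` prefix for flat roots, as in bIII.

A is scale degree 1 in A major. A–C–E is a minor chord — the form found in A minor, not the diatonic I (A). Borrowed into A major it is written i.

i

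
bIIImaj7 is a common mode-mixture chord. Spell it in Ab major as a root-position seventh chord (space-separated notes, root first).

bIIImaj7 is built on the lowered scale degree 3. In Ab major degree 3 is C; lowered it becomes Cb. Stacking thirds in Ab minor on Cb gives Cb–Eb–Gb–Bb.

Cb Eb Gb Bb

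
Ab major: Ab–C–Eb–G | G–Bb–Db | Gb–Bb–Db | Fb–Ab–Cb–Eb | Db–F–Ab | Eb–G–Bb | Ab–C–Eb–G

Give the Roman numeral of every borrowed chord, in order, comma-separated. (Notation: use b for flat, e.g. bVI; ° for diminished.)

bVII, bVImaj7

Ab major has the diatonic set Ab, Bbm, Cm, Db, Eb, Fm, Gdim. Ab–C–Eb–G = Abmaj7, G–Bb–Db = Gdim, Db–F–Ab = Db and Eb–G–Bb = Eb are all diatonic. But Gb–Bb–Db is foreign: the diatonic vii° on degree 7 is Gdim, whereas Gb comes from Ab minor. It is labeled bVII. But Fb–Ab–Cb–Eb is foreign: the diatonic vi on degree 6 is Fm, whereas Fbmaj7 comes from Ab minor. It is labeled bVImaj7.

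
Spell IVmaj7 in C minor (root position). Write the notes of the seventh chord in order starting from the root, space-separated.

F A C E

IVmaj7 is built on scale degree 4, which is F in both C minor and its parallel. Stacking thirds in C major on F gives F–A–C–E.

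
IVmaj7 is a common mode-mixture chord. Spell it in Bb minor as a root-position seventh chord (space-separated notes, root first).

The root, Eb, is scale degree 4 — the same note in Bb minor and Bb major; only the chord quality changes. In Bb major the chord on Eb is Eb–G–Bb–D.

Eb G Bb D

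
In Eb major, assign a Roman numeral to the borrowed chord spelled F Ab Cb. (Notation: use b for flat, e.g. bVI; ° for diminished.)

ii°

The root F is the diatonic 2nd degree of Eb major; the borrowing shows in the chord quality. Diatonically Eb major has Fm (ii) on that degree; F–Ab–Cb is instead the diminished chord native to Eb minor, so it takes the label ii°.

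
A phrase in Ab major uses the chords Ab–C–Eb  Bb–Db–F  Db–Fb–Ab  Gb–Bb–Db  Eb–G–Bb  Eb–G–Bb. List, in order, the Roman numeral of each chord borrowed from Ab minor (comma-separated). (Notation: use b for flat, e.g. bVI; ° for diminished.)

iv, bVII

The diatonic triads in Ab major are Ab, Bbm, Cm, Db, Eb, Fm, Gdim. Of the given chords, Ab–C–Eb = Ab, Bb–Db–F = Bbm and Eb–G–Bb = Eb are diatonic. Db–Fb–Ab doesn't fit — on degree 4 Ab major would have Db (IV). Dbm is the degree-4 chord of Ab minor, so it is the borrowed iv. But Gb–Bb–Db is foreign: the diatonic vii° on degree 7 is Gdim, whereas Gb comes from Ab minor. It is labeled bVII.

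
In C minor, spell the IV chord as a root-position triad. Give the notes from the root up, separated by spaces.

IV is built on scale degree 4, which is F in both C minor and its parallel. Stacking thirds in C major on F gives F–A–C.

F A C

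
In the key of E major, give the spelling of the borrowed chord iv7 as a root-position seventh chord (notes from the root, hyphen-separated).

A-C-E-G

iv7 is built on scale degree 4, which is A in both E major and its parallel. Building the minor-seventh chord from the parallel minor on A: A–C–E–G.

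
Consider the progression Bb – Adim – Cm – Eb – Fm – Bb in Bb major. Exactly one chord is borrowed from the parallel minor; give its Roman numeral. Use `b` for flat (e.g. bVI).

In Bb major the diatonic chords are Bb, Cm, Dm, Eb, F, Gm, Adim. Of the given chords, Bb, Adim, Cm and Eb are diatonic. But Fm (F–Ab–C) is foreign: the diatonic V on degree 5 is F, whereas Fm comes from Bb minor. It is labeled v.

v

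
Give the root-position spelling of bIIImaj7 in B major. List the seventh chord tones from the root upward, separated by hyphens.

Scale degree 3 in B major is D#. bIIImaj7 uses the lowered form, D, taken from B minor. Stacking thirds in B minor on D gives D–F#–A–C#.

D-F#-A-C#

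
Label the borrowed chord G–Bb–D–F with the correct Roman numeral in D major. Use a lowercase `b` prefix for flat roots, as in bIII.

The root G is the diatonic 4th degree of D major; the borrowing shows in the chord quality. Diatonically D major has G (IV) on that degree; G–Bb–D–F is instead the minor-seventh chord native to D minor, so it takes the label iv7.

iv7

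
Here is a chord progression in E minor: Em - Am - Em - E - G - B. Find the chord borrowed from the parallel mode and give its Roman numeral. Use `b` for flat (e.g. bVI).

In E minor (with V from harmonic minor) the diatonic chords are Em, F#dim, G, Am, B, C, D. Of the given chords, Em, Am, G and B are diatonic. But E (E–G#–B) is foreign: the diatonic i on degree 1 is Em, whereas E comes from E major. It is labeled I.

I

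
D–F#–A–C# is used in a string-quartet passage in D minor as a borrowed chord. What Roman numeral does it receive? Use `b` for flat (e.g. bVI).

Imaj7

D is scale degree 1 in D minor. Diatonically D minor has Dm (i) on that degree; D–F#–A–C# is instead the major-seventh chord native to D major, so it takes the label Imaj7.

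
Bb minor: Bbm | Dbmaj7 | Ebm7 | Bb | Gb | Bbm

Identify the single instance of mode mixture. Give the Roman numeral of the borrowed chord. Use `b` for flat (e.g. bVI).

The diatonic triads in Bb minor (with V from harmonic minor) are Bbm, Cdim, Db, Ebm, F, Gb, Ab. Of the given chords, Bbm, Dbmaj7, Ebm7 and Gb are diatonic. But Bb (Bb–D–F) is foreign: the diatonic i on degree 1 is Bbm, whereas Bb comes from Bb major. It is labeled I.

I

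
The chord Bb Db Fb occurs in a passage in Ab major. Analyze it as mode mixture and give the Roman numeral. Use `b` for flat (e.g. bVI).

ii°

Bb is scale degree 2 in Ab major. Bb–Db–Fb is a diminished chord — the form found in Ab minor, not the diatonic ii (Bbm). Borrowed into Ab major it is written ii°.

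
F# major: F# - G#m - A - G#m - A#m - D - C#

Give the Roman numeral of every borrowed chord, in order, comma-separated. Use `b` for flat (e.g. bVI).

In F# major the diatonic chords are F#, G#m, A#m, B, C#, D#m, E#dim. Of the given chords, F#, G#m, A#m and C# are diatonic. But A (A–C#–E) is foreign: the diatonic iii on degree 3 is A#m, whereas A comes from F# minor. It is labeled bIII. D (D–F#–A) is not: scale degree 6 in F# major carries D#m (vi). In F# minor the chord on that degree is D, so here it functions as bVI, borrowed from the parallel minor.

bIII, bVI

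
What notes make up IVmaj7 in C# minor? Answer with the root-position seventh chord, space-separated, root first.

IVmaj7 is built on scale degree 4, which is F# in both C# minor and its parallel. Building the major-seventh chord from the parallel major on F#: F#–A#–C#–E#.

F# A# C# E#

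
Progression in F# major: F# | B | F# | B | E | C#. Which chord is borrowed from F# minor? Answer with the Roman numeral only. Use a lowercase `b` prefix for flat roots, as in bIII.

bVII

The diatonic triads in F# major are F#, G#m, A#m, B, C#, D#m, E#dim. F#, B and C# all belong to that set. E (E–G#–B) doesn't fit — on degree 7 F# major would have E#dim (vii°). E is the degree-7 chord of F# minor, so it is the borrowed bVII.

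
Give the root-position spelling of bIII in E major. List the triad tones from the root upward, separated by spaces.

Scale degree 3 in E major is G#. bIII uses the lowered form, G, taken from E minor. Building the major chord from the parallel minor on G: G–B–D.

G B D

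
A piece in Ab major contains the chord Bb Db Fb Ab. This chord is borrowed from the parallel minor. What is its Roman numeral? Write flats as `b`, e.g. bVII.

Bb is scale degree 2 in Ab major. Bb–Db–Fb–Ab is a half-diminished-seventh chord — the form found in Ab minor, not the diatonic ii (Bbm). Borrowed into Ab major it is written iiø7.

iiø7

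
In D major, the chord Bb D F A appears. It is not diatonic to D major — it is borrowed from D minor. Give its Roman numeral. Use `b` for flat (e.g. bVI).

The root Bb is the lowered 6th scale degree — diatonically D major has B there. Bb–D–F–A is a major-seventh chord — the form found in D minor, not the diatonic vi (Bm). Borrowed into D major it is written bVImaj7.

bVImaj7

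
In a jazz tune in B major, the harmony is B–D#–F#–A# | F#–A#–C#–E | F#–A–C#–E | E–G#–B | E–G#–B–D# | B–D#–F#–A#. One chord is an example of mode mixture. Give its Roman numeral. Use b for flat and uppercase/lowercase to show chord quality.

v7

The diatonic triads in B major are B, C#m, D#m, E, F#, G#m, A#dim. Of the given chords, B–D#–F#–A# = Bmaj7, F#–A#–C#–E = F#7, E–G#–B = E and E–G#–B–D# = Emaj7 are diatonic. F#–A–C#–E doesn't fit — on degree 5 B major would have F# (V). F#m7 is the degree-5 chord of B minor, so it is the borrowed v7.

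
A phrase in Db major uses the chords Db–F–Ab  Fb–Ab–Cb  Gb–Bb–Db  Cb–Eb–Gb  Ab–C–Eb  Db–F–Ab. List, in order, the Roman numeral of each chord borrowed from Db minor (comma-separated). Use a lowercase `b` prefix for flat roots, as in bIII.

bIII, bVII

Db major has the diatonic set Db, Ebm, Fm, Gb, Ab, Bbm, Cdim. Db–F–Ab = Db, Gb–Bb–Db = Gb and Ab–C–Eb = Ab are all diatonic. Fb–Ab–Cb is not: scale degree 3 in Db major carries Fm (iii). In Db minor the chord on that degree is Fb, so here it functions as bIII, borrowed from the parallel minor. But Cb–Eb–Gb is foreign: the diatonic vii° on degree 7 is Cdim, whereas Cb comes from Db minor. It is labeled bVII.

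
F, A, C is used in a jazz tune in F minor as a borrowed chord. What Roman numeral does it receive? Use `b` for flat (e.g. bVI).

F is scale degree 1 in F minor. The diatonic chord on degree 1 would be Fm (i), but F–A–C is the major chord from F major. As a borrowed chord it is labeled I.

I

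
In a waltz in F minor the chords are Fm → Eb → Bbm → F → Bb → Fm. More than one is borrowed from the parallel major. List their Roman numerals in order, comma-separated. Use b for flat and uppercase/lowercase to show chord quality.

The diatonic triads in F minor (with V from harmonic minor) are Fm, Gdim, Ab, Bbm, C, Db, Eb. Fm, Eb and Bbm all belong to that set. But F (F–A–C) is foreign: the diatonic i on degree 1 is Fm, whereas F comes from F major. It is labeled I. Bb (Bb–D–F) is not: scale degree 4 in F minor carries Bbm (iv). In F major the chord on that degree is Bb, so here it functions as IV, borrowed from the parallel major.

I, IV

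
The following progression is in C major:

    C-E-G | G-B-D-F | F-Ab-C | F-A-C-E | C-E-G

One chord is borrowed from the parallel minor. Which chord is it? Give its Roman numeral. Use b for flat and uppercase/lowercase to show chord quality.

iv

C major has the diatonic set C, Dm, Em, F, G, Am, Bdim. C–E–G = C, G–B–D–F = G7 and F–A–C–E = Fmaj7 all belong to that set. F–Ab–C doesn't fit — on degree 4 C major would have F (IV). Fm is the degree-4 chord of C minor, so it is the borrowed iv.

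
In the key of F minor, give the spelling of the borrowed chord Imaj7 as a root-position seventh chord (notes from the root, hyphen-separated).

The root, F, is scale degree 1 — the same note in F minor and F major; only the chord quality changes. Stacking thirds in F major on F gives F–A–C–E.

F-A-C-E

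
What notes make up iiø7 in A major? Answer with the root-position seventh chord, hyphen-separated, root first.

B-D-F-A

The root, B, is scale degree 2 — the same note in A major and A minor; only the chord quality changes. Building the half-diminished-seventh chord from the parallel minor on B: B–D–F–A.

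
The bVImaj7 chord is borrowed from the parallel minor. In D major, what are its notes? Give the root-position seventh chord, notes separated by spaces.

Scale degree 6 in D major is B. bVImaj7 uses the lowered form, Bb, taken from D minor. In D minor the chord on Bb is Bb–D–F–A.

Bb D F A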